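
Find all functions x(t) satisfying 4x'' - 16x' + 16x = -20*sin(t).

x = -4*cos(t)/5 - 3*sin(t)/5 + C1*exp(2*t) + C2*t*exp(2*t)

Divide through by 4: x'' - 4x' + 4x = -5*sin(t).
Characteristic equation r² - 4r + 4 = 0 has discriminant (-4)² - 4·(4) = 0, so r = 2 is a repeated root.
Hence x_h = (C1 + C2*t)*exp(2*t).
Try x_p = A*cos(t) + B*sin(t). Substituting and equating the coefficients of cos(t) and sin(t) gives A = -4/5, B = -3/5, so x_p = -4*cos(t)/5 - 3*sin(t)/5.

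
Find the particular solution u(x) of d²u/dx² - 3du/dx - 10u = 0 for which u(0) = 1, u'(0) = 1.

u = 3*exp(5*x)/7 + 4*exp(-2*x)/7

Characteristic equation r² - 3r - 10 = 0 factors as (r - 5)(r + 2) = 0, so r = 5, -2.
Hence u_h = C1*exp(5*x) + C2*exp(-2*x).
Apply the initial conditions: u(0) = C1 + C2 = 1 and u'(0) = -2*C2 + 5*C1 = 1. Solving gives C1 = 3/7, C2 = 4/7.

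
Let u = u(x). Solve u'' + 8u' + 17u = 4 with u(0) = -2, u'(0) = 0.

u = 4/17 - 152*exp(-4*x)*sin(x)/17 - 38*cos(x)*exp(-4*x)/17

Characteristic equation r² + 8r + 17 = 0 has discriminant (8)² - 4·(17) = -4 < 0, so r = -4 ± i.
Hence u_h = C1*cos(x)*exp(-4*x) + C2*exp(-4*x)*sin(x).
For the particular solution try u_p = A0. Substituting and matching coefficients of each power of x gives A0 = 4/17, so u_p = 4/17.
General solution: u = 4/17 + C1*cos(x)*exp(-4*x) + C2*exp(-4*x)*sin(x).
Apply the initial conditions: u(0) = 4/17 + C1 = -2 and u'(0) = C2 - 4*C1 = 0. Solving gives C1 = -38/17, C2 = -152/17.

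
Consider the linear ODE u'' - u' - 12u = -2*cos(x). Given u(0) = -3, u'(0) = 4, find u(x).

Characteristic equation r² - r - 12 = 0 factors as (r - 4)(r + 3) = 0, so r = 4, -3.
Hence u_h = C1*exp(4*x) + C2*exp(-3*x).
Try u_p = A*cos(x) + B*sin(x). Substituting and equating the coefficients of cos(x) and sin(x) gives A = 13/85, B = 1/85, so u_p = sin(x)/85 + 13*cos(x)/85.
General solution: u = sin(x)/85 + 13*cos(x)/85 + C1*exp(4*x) + C2*exp(-3*x).
Apply the initial conditions: u(0) = 13/85 + C1 + C2 = -3 and u'(0) = 1/85 - 3*C2 + 4*C1 = 4. Solving gives C1 = -93/119, C2 = -83/35.

u = -93*exp(4*x)/119 - 83*exp(-3*x)/35 + sin(x)/85 + 13*cos(x)/85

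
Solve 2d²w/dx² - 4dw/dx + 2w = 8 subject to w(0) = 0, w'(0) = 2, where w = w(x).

w = 4 - 4*exp(x) + 6*x*exp(x)

Divide through by 2: w'' - 2w' + w = 4.
Characteristic equation r² - 2r + 1 = 0 has discriminant (-2)² - 4·(1) = 0, so r = 1 is a repeated root.
Hence w_h = (C1 + C2*x)*exp(x).
For the particular solution try w_p = A0. Substituting and matching coefficients of each power of x gives A0 = 4, so w_p = 4.
General solution: w = 4 + C1*exp(x) + C2*x*exp(x).
Apply the initial conditions: w(0) = 4 + C1 = 0 and w'(0) = C1 + C2 = 2. Solving gives C1 = -4, C2 = 6.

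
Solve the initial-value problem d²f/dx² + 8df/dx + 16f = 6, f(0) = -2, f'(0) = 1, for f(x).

f = 3/8 - 19*exp(-4*x)/8 - 17*x*exp(-4*x)/2

Characteristic equation r² + 8r + 16 = 0 has discriminant (8)² - 4·(16) = 0, so r = -4 is a repeated root.
Hence f_h = (C1 + C2*x)*exp(-4*x).
For the particular solution try f_p = A0. Substituting and matching coefficients of each power of x gives A0 = 3/8, so f_p = 3/8.
General solution: f = 3/8 + C1*exp(-4*x) + C2*x*exp(-4*x).
Apply the initial conditions: f(0) = 3/8 + C1 = -2 and f'(0) = C2 - 4*C1 = 1. Solving gives C1 = -19/8, C2 = -17/2.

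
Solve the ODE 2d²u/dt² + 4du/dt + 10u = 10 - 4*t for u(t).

u = 29/25 - 2*t/5 + C1*cos(2*t)*exp(-t) + C2*exp(-t)*sin(2*t)

Divide through by 2: u'' + 2u' + 5u = 5 - 2*t.
Characteristic equation r² + 2r + 5 = 0 has discriminant (2)² - 4·(5) = -16 < 0, so r = -1 ± 2i.
Hence u_h = C1*cos(2*t)*exp(-t) + C2*exp(-t)*sin(2*t).
For the particular solution try u_p = A0 + A1*t. Substituting and matching coefficients of each power of t gives A0 = 29/25, A1 = -2/5, so u_p = 29/25 - 2*t/5.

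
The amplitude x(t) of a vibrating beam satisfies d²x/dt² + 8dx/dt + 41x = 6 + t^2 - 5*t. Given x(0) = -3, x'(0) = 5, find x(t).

x = 11772/68921 - 221*t/1681 + t**2/41 - 520474*exp(-4*t)*sin(5*t)/344605 - 218535*cos(5*t)*exp(-4*t)/68921

Characteristic equation r² + 8r + 41 = 0 has discriminant (8)² - 4·(41) = -100 < 0, so r = -4 ± 5i.
Hence x_h = C1*cos(5*t)*exp(-4*t) + C2*exp(-4*t)*sin(5*t).
For the particular solution try x_p = A0 + A1*t + A2*t^2. Substituting and matching coefficients of each power of t gives A0 = 11772/68921, A1 = -221/1681, A2 = 1/41, so x_p = 11772/68921 - 221*t/1681 + t^2/41.
General solution: x = 11772/68921 - 221*t/1681 + t^2/41 + C1*cos(5*t)*exp(-4*t) + C2*exp(-4*t)*sin(5*t).
Apply the initial conditions: x(0) = 11772/68921 + C1 = -3 and x'(0) = -221/1681 - 4*C1 + 5*C2 = 5. Solving gives C1 = -218535/68921, C2 = -520474/344605.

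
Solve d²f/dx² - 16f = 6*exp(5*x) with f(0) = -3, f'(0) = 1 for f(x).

Characteristic equation r² - 16 = 0 factors as (r + 4)(r - 4) = 0, so r = -4, 4.
Hence f_h = C1*exp(-4*x) + C2*exp(4*x).
Try f_p = A*exp(5*x). Substituting into the equation and dividing by exp(5*x) gives A = 2/3, so f_p = 2*exp(5*x)/3.
General solution: f = 2*exp(5*x)/3 + C1*exp(-4*x) + C2*exp(4*x).
Apply the initial conditions: f(0) = 2/3 + C1 + C2 = -3 and f'(0) = 10/3 - 4*C1 + 4*C2 = 1. Solving gives C1 = -37/24, C2 = -17/8.

f = -37*exp(-4*x)/24 - 17*exp(4*x)/8 + 2*exp(5*x)/3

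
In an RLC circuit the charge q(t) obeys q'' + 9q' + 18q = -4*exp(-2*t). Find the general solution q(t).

q = -exp(-2*t) + C1*exp(-3*t) + C2*exp(-6*t)

Characteristic equation r² + 9r + 18 = 0 factors as (r + 3)(r + 6) = 0, so r = -3, -6.
Hence q_h = C1*exp(-3*t) + C2*exp(-6*t).
Try q_p = A*exp(-2*t). Substituting into the equation and dividing by exp(-2*t) gives A = -1, so q_p = -exp(-2*t).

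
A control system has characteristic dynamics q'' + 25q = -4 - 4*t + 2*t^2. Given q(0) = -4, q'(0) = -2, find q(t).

Characteristic equation r² + 25 = 0 has discriminant (0)² - 4·(25) = -100 < 0, so r = ± 5i.
Hence q_h = C1*cos(5*t) + C2*sin(5*t).
For the particular solution try q_p = A0 + A1*t + A2*t^2. Substituting and matching coefficients of each power of t gives A0 = -104/625, A1 = -4/25, A2 = 2/25, so q_p = -104/625 - 4*t/25 + 2*t^2/25.
General solution: q = -104/625 - 4*t/25 + 2*t^2/25 + C1*cos(5*t) + C2*sin(5*t).
Apply the initial conditions: q(0) = -104/625 + C1 = -4 and q'(0) = -4/25 + 5*C2 = -2. Solving gives C1 = -2396/625, C2 = -46/125.

q = -104/625 - 2396*cos(5*t)/625 - 46*sin(5*t)/125 - 4*t/25 + 2*t**2/25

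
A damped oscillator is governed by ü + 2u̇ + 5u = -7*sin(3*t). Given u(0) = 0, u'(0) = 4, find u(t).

u = 7*sin(3*t)/13 + 21*cos(3*t)/26 - 21*cos(2*t)*exp(-t)/26 + 41*exp(-t)*sin(2*t)/52

Characteristic equation r² + 2r + 5 = 0 has discriminant (2)² - 4·(5) = -16 < 0, so r = -1 ± 2i.
Hence u_h = C1*cos(2*t)*exp(-t) + C2*exp(-t)*sin(2*t).
Try u_p = A*cos(3*t) + B*sin(3*t). Substituting and equating the coefficients of cos(3t) and sin(3t) gives A = 21/26, B = 7/13, so u_p = 7*sin(3*t)/13 + 21*cos(3*t)/26.
General solution: u = 7*sin(3*t)/13 + 21*cos(3*t)/26 + C1*cos(2*t)*exp(-t) + C2*exp(-t)*sin(2*t).
Apply the initial conditions: u(0) = 21/26 + C1 = 0 and u'(0) = 21/13 - C1 + 2*C2 = 4. Solving gives C1 = -21/26, C2 = 41/52.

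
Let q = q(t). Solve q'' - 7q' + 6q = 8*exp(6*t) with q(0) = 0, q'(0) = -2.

q = -18*exp(6*t)/25 + 18*exp(t)/25 + 8*t*exp(6*t)/5

Characteristic equation r² - 7r + 6 = 0 factors as (r - 6)(r - 1) = 0, so r = 6, 1.
Hence q_h = C1*exp(6*t) + C2*exp(t).
Since exp(6*t) solves the homogeneous equation (r = 6 is a root of multiplicity 1), multiply the trial by t. Try q_p = A*t*exp(6*t). Substituting into the equation and dividing by exp(6*t) gives A = 8/5, so q_p = 8*t*exp(6*t)/5.
General solution: q = C1*exp(6*t) + C2*exp(t) + 8*t*exp(6*t)/5.
Apply the initial conditions: q(0) = C1 + C2 = 0 and q'(0) = 8/5 + C2 + 6*C1 = -2. Solving gives C1 = -18/25, C2 = 18/25.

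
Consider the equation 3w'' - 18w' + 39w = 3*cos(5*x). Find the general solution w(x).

w = -5*sin(5*x)/174 - cos(5*x)/87 + C1*cos(2*x)*exp(3*x) + C2*exp(3*x)*sin(2*x)

Divide through by 3: w'' - 6w' + 13w = cos(5*x).
Characteristic equation r² - 6r + 13 = 0 has discriminant (-6)² - 4·(13) = -16 < 0, so r = 3 ± 2i.
Hence w_h = C1*cos(2*x)*exp(3*x) + C2*exp(3*x)*sin(2*x).
Try w_p = A*cos(5*x) + B*sin(5*x). Substituting and equating the coefficients of cos(5x) and sin(5x) gives A = -1/87, B = -5/174, so w_p = -5*sin(5*x)/174 - cos(5*x)/87.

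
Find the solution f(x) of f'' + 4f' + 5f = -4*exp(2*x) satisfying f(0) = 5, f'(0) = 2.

Characteristic equation r² + 4r + 5 = 0 has discriminant (4)² - 4·(5) = -4 < 0, so r = -2 ± i.
Hence f_h = C1*cos(x)*exp(-2*x) + C2*exp(-2*x)*sin(x).
Try f_p = A*exp(2*x). Substituting into the equation and dividing by exp(2*x) gives A = -4/17, so f_p = -4*exp(2*x)/17.
General solution: f = -4*exp(2*x)/17 + C1*cos(x)*exp(-2*x) + C2*exp(-2*x)*sin(x).
Apply the initial conditions: f(0) = -4/17 + C1 = 5 and f'(0) = -8/17 + C2 - 2*C1 = 2. Solving gives C1 = 89/17, C2 = 220/17.

f = -4*exp(2*x)/17 + 89*cos(x)*exp(-2*x)/17 + 220*exp(-2*x)*sin(x)/17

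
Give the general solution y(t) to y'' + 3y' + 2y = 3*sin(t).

y = -9*cos(t)/10 + 3*sin(t)/10 + C1*exp(-t) + C2*exp(-2*t)

Characteristic equation r² + 3r + 2 = 0 factors as (r + 1)(r + 2) = 0, so r = -1, -2.
Hence y_h = C1*exp(-t) + C2*exp(-2*t).
Try y_p = A*cos(t) + B*sin(t). Substituting and equating the coefficients of cos(t) and sin(t) gives A = -9/10, B = 3/10, so y_p = -9*cos(t)/10 + 3*sin(t)/10.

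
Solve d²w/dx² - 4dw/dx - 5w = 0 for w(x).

Characteristic equation r² - 4r - 5 = 0 factors as (r + 1)(r - 5) = 0, so r = -1, 5.
Hence w_h = C1*exp(-x) + C2*exp(5*x).

w = C1*exp(-x) + C2*exp(5*x)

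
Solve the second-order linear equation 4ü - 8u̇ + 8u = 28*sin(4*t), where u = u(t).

Divide through by 4: u'' - 2u' + 2u = 7*sin(4*t).
Characteristic equation r² - 2r + 2 = 0 has discriminant (-2)² - 4·(2) = -4 < 0, so r = 1 ± i.
Hence u_h = C1*cos(t)*exp(t) + C2*exp(t)*sin(t).
Try u_p = A*cos(4*t) + B*sin(4*t). Substituting and equating the coefficients of cos(4t) and sin(4t) gives A = 14/65, B = -49/130, so u_p = -49*sin(4*t)/130 + 14*cos(4*t)/65.

u = -49*sin(4*t)/130 + 14*cos(4*t)/65 + C1*cos(t)*exp(t) + C2*exp(t)*sin(t)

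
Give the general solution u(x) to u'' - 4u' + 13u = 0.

Characteristic equation r² - 4r + 13 = 0 has discriminant (-4)² - 4·(13) = -36 < 0, so r = 2 ± 3i.
Hence u_h = C1*cos(3*x)*exp(2*x) + C2*exp(2*x)*sin(3*x).

u = C1*cos(3*x)*exp(2*x) + C2*exp(2*x)*sin(3*x)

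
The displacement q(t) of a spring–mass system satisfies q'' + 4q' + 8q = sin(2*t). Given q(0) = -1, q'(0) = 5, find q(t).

Characteristic equation r² + 4r + 8 = 0 has discriminant (4)² - 4·(8) = -16 < 0, so r = -2 ± 2i.
Hence q_h = C1*cos(2*t)*exp(-2*t) + C2*exp(-2*t)*sin(2*t).
Try q_p = A*cos(2*t) + B*sin(2*t). Substituting and equating the coefficients of cos(2t) and sin(2t) gives A = -1/10, B = 1/20, so q_p = -cos(2*t)/10 + sin(2*t)/20.
General solution: q = -cos(2*t)/10 + sin(2*t)/20 + C1*cos(2*t)*exp(-2*t) + C2*exp(-2*t)*sin(2*t).
Apply the initial conditions: q(0) = -1/10 + C1 = -1 and q'(0) = 1/10 - 2*C1 + 2*C2 = 5. Solving gives C1 = -9/10, C2 = 31/20.

q = -cos(2*t)/10 + sin(2*t)/20 - 9*cos(2*t)*exp(-2*t)/10 + 31*exp(-2*t)*sin(2*t)/20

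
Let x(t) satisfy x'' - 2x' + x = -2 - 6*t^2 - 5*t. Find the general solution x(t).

Characteristic equation r² - 2r + 1 = 0 has discriminant (-2)² - 4·(1) = 0, so r = 1 is a repeated root.
Hence x_h = (C1 + C2*t)*exp(t).
For the particular solution try x_p = A0 + A1*t + A2*t^2. Substituting and matching coefficients of each power of t gives A0 = -48, A1 = -29, A2 = -6, so x_p = -48 - 29*t - 6*t^2.

x = -48 - 29*t - 6*t**2 + C1*exp(t) + C2*t*exp(t)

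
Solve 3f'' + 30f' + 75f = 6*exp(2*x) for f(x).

Divide through by 3: f'' + 10f' + 25f = 2*exp(2*x).
Characteristic equation r² + 10r + 25 = 0 has discriminant (10)² - 4·(25) = 0, so r = -5 is a repeated root.
Hence f_h = (C1 + C2*x)*exp(-5*x).
Try f_p = A*exp(2*x). Substituting into the equation and dividing by exp(2*x) gives A = 2/49, so f_p = 2*exp(2*x)/49.

f = 2*exp(2*x)/49 + C1*exp(-5*x) + C2*x*exp(-5*x)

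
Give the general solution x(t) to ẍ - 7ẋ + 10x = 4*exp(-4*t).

Characteristic equation r² - 7r + 10 = 0 factors as (r - 5)(r - 2) = 0, so r = 5, 2.
Hence x_h = C1*exp(5*t) + C2*exp(2*t).
Try x_p = A*exp(-4*t). Substituting into the equation and dividing by exp(-4*t) gives A = 2/27, so x_p = 2*exp(-4*t)/27.

x = 2*exp(-4*t)/27 + C1*exp(5*t) + C2*exp(2*t)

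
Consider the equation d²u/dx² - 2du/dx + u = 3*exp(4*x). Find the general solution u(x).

Characteristic equation r² - 2r + 1 = 0 has discriminant (-2)² - 4·(1) = 0, so r = 1 is a repeated root.
Hence u_h = (C1 + C2*x)*exp(x).
Try u_p = A*exp(4*x). Substituting into the equation and dividing by exp(4*x) gives A = 1/3, so u_p = exp(4*x)/3.

u = exp(4*x)/3 + C1*exp(x) + C2*x*exp(x)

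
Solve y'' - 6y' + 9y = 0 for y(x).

y = C1*exp(3*x) + C2*x*exp(3*x)

Characteristic equation r² - 6r + 9 = 0 has discriminant (-6)² - 4·(9) = 0, so r = 3 is a repeated root.
Hence y_h = (C1 + C2*x)*exp(3*x).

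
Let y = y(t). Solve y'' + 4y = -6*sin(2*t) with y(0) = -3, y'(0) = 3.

Characteristic equation r² + 4 = 0 has discriminant (0)² - 4·(4) = -16 < 0, so r = ± 2i.
Hence y_h = C1*cos(2*t) + C2*sin(2*t).
Since ±2i are characteristic roots, multiply the trial by t. Try y_p = t*(A*cos(2*t) + B*sin(2*t)). Substituting and equating the coefficients of cos(2t) and sin(2t) gives A = 3/2, B = 0, so y_p = 3*t*cos(2*t)/2.
General solution: y = C1*cos(2*t) + C2*sin(2*t) + 3*t*cos(2*t)/2.
Apply the initial conditions: y(0) = C1 = -3 and y'(0) = 3/2 + 2*C2 = 3. Solving gives C1 = -3, C2 = 3/4.

y = -3*cos(2*t) + 3*sin(2*t)/4 + 3*t*cos(2*t)/2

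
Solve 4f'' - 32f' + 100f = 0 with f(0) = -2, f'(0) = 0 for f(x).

Divide through by 4: f'' - 8f' + 25f = 0.
Characteristic equation r² - 8r + 25 = 0 has discriminant (-8)² - 4·(25) = -36 < 0, so r = 4 ± 3i.
Hence f_h = C1*cos(3*x)*exp(4*x) + C2*exp(4*x)*sin(3*x).
Apply the initial conditions: f(0) = C1 = -2 and f'(0) = 3*C2 + 4*C1 = 0. Solving gives C1 = -2, C2 = 8/3.

f = -2*cos(3*x)*exp(4*x) + 8*exp(4*x)*sin(3*x)/3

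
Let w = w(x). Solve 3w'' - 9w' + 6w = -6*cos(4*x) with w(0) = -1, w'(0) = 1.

Divide through by 3: w'' - 3w' + 2w = -2*cos(4*x).
Characteristic equation r² - 3r + 2 = 0 factors as (r - 1)(r - 2) = 0, so r = 1, 2.
Hence w_h = C1*exp(x) + C2*exp(2*x).
Try w_p = A*cos(4*x) + B*sin(4*x). Substituting and equating the coefficients of cos(4x) and sin(4x) gives A = 7/85, B = 6/85, so w_p = 6*sin(4*x)/85 + 7*cos(4*x)/85.
General solution: w = 6*sin(4*x)/85 + 7*cos(4*x)/85 + C1*exp(x) + C2*exp(2*x).
Apply the initial conditions: w(0) = 7/85 + C1 + C2 = -1 and w'(0) = 24/85 + C1 + 2*C2 = 1. Solving gives C1 = -49/17, C2 = 9/5.

w = -49*exp(x)/17 + 6*sin(4*x)/85 + 7*cos(4*x)/85 + 9*exp(2*x)/5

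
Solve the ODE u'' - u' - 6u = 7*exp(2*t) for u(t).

Characteristic equation r² - r - 6 = 0 factors as (r + 2)(r - 3) = 0, so r = -2, 3.
Hence u_h = C1*exp(-2*t) + C2*exp(3*t).
Try u_p = A*exp(2*t). Substituting into the equation and dividing by exp(2*t) gives A = -7/4, so u_p = -7*exp(2*t)/4.

u = -7*exp(2*t)/4 + C1*exp(-2*t) + C2*exp(3*t)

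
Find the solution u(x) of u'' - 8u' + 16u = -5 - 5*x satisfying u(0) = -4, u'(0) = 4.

Characteristic equation r² - 8r + 16 = 0 has discriminant (-8)² - 4·(16) = 0, so r = 4 is a repeated root.
Hence u_h = (C1 + C2*x)*exp(4*x).
For the particular solution try u_p = A0 + A1*x. Substituting and matching coefficients of each power of x gives A0 = -15/32, A1 = -5/16, so u_p = -15/32 - 5*x/16.
General solution: u = -15/32 - 5*x/16 + C1*exp(4*x) + C2*x*exp(4*x).
Apply the initial conditions: u(0) = -15/32 + C1 = -4 and u'(0) = -5/16 + C2 + 4*C1 = 4. Solving gives C1 = -113/32, C2 = 295/16.

u = -15/32 - 113*exp(4*x)/32 - 5*x/16 + 295*x*exp(4*x)/16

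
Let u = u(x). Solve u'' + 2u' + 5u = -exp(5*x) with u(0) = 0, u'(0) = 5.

Characteristic equation r² + 2r + 5 = 0 has discriminant (2)² - 4·(5) = -16 < 0, so r = -1 ± 2i.
Hence u_h = C1*cos(2*x)*exp(-x) + C2*exp(-x)*sin(2*x).
Try u_p = A*exp(5*x). Substituting into the equation and dividing by exp(5*x) gives A = -1/40, so u_p = -exp(5*x)/40.
General solution: u = -exp(5*x)/40 + C1*cos(2*x)*exp(-x) + C2*exp(-x)*sin(2*x).
Apply the initial conditions: u(0) = -1/40 + C1 = 0 and u'(0) = -1/8 - C1 + 2*C2 = 5. Solving gives C1 = 1/40, C2 = 103/40.

u = -exp(5*x)/40 + cos(2*x)*exp(-x)/40 + 103*exp(-x)*sin(2*x)/40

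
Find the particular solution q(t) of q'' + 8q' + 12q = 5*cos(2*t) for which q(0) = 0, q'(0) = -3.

Characteristic equation r² + 8r + 12 = 0 factors as (r + 2)(r + 6) = 0, so r = -2, -6.
Hence q_h = C1*exp(-2*t) + C2*exp(-6*t).
Try q_p = A*cos(2*t) + B*sin(2*t). Substituting and equating the coefficients of cos(2t) and sin(2t) gives A = 1/8, B = 1/4, so q_p = sin(2*t)/4 + cos(2*t)/8.
General solution: q = sin(2*t)/4 + cos(2*t)/8 + C1*exp(-2*t) + C2*exp(-6*t).
Apply the initial conditions: q(0) = 1/8 + C1 + C2 = 0 and q'(0) = 1/2 - 6*C2 - 2*C1 = -3. Solving gives C1 = -17/16, C2 = 15/16.

q = -17*exp(-2*t)/16 + sin(2*t)/4 + cos(2*t)/8 + 15*exp(-6*t)/16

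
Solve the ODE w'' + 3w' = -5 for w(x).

w = C2 - 5*x/3 + C1*exp(-3*x)

Characteristic equation r² + 3r = 0 factors as (r + 3)r = 0, so r = -3, 0.
Hence w_h = C1*exp(-3*x) + C2.
Since 1 solves the homogeneous equation (r = 0 is a root of multiplicity 1), multiply the trial by x. Try w_p = A*x. Substituting into the equation and dividing by 1 gives A = -5/3, so w_p = -5*x/3.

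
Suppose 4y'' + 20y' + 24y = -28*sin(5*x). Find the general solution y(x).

y = 133*sin(5*x)/986 + 175*cos(5*x)/986 + C1*exp(-2*x) + C2*exp(-3*x)

Divide through by 4: y'' + 5y' + 6y = -7*sin(5*x).
Characteristic equation r² + 5r + 6 = 0 factors as (r + 2)(r + 3) = 0, so r = -2, -3.
Hence y_h = C1*exp(-2*x) + C2*exp(-3*x).
Try y_p = A*cos(5*x) + B*sin(5*x). Substituting and equating the coefficients of cos(5x) and sin(5x) gives A = 175/986, B = 133/986, so y_p = 133*sin(5*x)/986 + 175*cos(5*x)/986.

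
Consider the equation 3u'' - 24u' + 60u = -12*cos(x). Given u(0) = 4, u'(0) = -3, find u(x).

u = -76*cos(x)/425 + 32*sin(x)/425 - 8411*exp(4*x)*sin(2*x)/850 + 1776*cos(2*x)*exp(4*x)/425

Divide through by 3: u'' - 8u' + 20u = -4*cos(x).
Characteristic equation r² - 8r + 20 = 0 has discriminant (-8)² - 4·(20) = -16 < 0, so r = 4 ± 2i.
Hence u_h = C1*cos(2*x)*exp(4*x) + C2*exp(4*x)*sin(2*x).
Try u_p = A*cos(x) + B*sin(x). Substituting and equating the coefficients of cos(x) and sin(x) gives A = -76/425, B = 32/425, so u_p = -76*cos(x)/425 + 32*sin(x)/425.
General solution: u = -76*cos(x)/425 + 32*sin(x)/425 + C1*cos(2*x)*exp(4*x) + C2*exp(4*x)*sin(2*x).
Apply the initial conditions: u(0) = -76/425 + C1 = 4 and u'(0) = 32/425 + 2*C2 + 4*C1 = -3. Solving gives C1 = 1776/425, C2 = -8411/850.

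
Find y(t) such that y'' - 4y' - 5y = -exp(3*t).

y = exp(3*t)/8 + C1*exp(5*t) + C2*exp(-t)

Characteristic equation r² - 4r - 5 = 0 factors as (r - 5)(r + 1) = 0, so r = 5, -1.
Hence y_h = C1*exp(5*t) + C2*exp(-t).
Try y_p = A*exp(3*t). Substituting into the equation and dividing by exp(3*t) gives A = 1/8, so y_p = exp(3*t)/8.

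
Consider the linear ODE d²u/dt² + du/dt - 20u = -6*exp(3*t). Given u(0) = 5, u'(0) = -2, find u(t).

u = 3*exp(3*t)/4 + 17*exp(4*t)/9 + 85*exp(-5*t)/36

Characteristic equation r² + r - 20 = 0 factors as (r - 4)(r + 5) = 0, so r = 4, -5.
Hence u_h = C1*exp(4*t) + C2*exp(-5*t).
Try u_p = A*exp(3*t). Substituting into the equation and dividing by exp(3*t) gives A = 3/4, so u_p = 3*exp(3*t)/4.
General solution: u = 3*exp(3*t)/4 + C1*exp(4*t) + C2*exp(-5*t).
Apply the initial conditions: u(0) = 3/4 + C1 + C2 = 5 and u'(0) = 9/4 - 5*C2 + 4*C1 = -2. Solving gives C1 = 17/9, C2 = 85/36.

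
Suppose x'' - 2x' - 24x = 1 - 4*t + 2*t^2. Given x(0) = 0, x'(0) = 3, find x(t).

x = -55/864 - 39*exp(-4*t)/160 - t**2/12 + 13*t/72 + 83*exp(6*t)/270

Characteristic equation r² - 2r - 24 = 0 factors as (r - 6)(r + 4) = 0, so r = 6, -4.
Hence x_h = C1*exp(6*t) + C2*exp(-4*t).
For the particular solution try x_p = A0 + A1*t + A2*t^2. Substituting and matching coefficients of each power of t gives A0 = -55/864, A1 = 13/72, A2 = -1/12, so x_p = -55/864 - t^2/12 + 13*t/72.
General solution: x = -55/864 - t^2/12 + 13*t/72 + C1*exp(6*t) + C2*exp(-4*t).
Apply the initial conditions: x(0) = -55/864 + C1 + C2 = 0 and x'(0) = 13/72 - 4*C2 + 6*C1 = 3. Solving gives C1 = 83/270, C2 = -39/160.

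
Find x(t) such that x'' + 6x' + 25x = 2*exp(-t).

Characteristic equation r² + 6r + 25 = 0 has discriminant (6)² - 4·(25) = -64 < 0, so r = -3 ± 4i.
Hence x_h = C1*cos(4*t)*exp(-3*t) + C2*exp(-3*t)*sin(4*t).
Try x_p = A*exp(-t). Substituting into the equation and dividing by exp(-t) gives A = 1/10, so x_p = exp(-t)/10.

x = exp(-t)/10 + C1*cos(4*t)*exp(-3*t) + C2*exp(-3*t)*sin(4*t)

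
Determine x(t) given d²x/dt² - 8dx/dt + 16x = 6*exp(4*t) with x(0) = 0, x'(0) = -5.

x = -5*t*exp(4*t) + 3*t**2*exp(4*t)

Characteristic equation r² - 8r + 16 = 0 has discriminant (-8)² - 4·(16) = 0, so r = 4 is a repeated root.
Hence x_h = (C1 + C2*t)*exp(4*t).
Since exp(4*t) solves the homogeneous equation (r = 4 is a root of multiplicity 2), multiply the trial by t^2. Try x_p = A*t^2*exp(4*t). Substituting into the equation and dividing by exp(4*t) gives A = 3, so x_p = 3*t^2*exp(4*t).
General solution: x = C1*exp(4*t) + 3*t^2*exp(4*t) + C2*t*exp(4*t).
Apply the initial conditions: x(0) = C1 = 0 and x'(0) = C2 + 4*C1 = -5. Solving gives C1 = 0, C2 = -5.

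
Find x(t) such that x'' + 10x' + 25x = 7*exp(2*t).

Characteristic equation r² + 10r + 25 = 0 has discriminant (10)² - 4·(25) = 0, so r = -5 is a repeated root.
Hence x_h = (C1 + C2*t)*exp(-5*t).
Try x_p = A*exp(2*t). Substituting into the equation and dividing by exp(2*t) gives A = 1/7, so x_p = exp(2*t)/7.

x = exp(2*t)/7 + C1*exp(-5*t) + C2*t*exp(-5*t)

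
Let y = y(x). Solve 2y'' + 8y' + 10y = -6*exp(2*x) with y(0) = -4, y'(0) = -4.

y = -3*exp(2*x)/17 - 192*exp(-2*x)*sin(x)/17 - 65*cos(x)*exp(-2*x)/17

Divide through by 2: y'' + 4y' + 5y = -3*exp(2*x).
Characteristic equation r² + 4r + 5 = 0 has discriminant (4)² - 4·(5) = -4 < 0, so r = -2 ± i.
Hence y_h = C1*cos(x)*exp(-2*x) + C2*exp(-2*x)*sin(x).
Try y_p = A*exp(2*x). Substituting into the equation and dividing by exp(2*x) gives A = -3/17, so y_p = -3*exp(2*x)/17.
General solution: y = -3*exp(2*x)/17 + C1*cos(x)*exp(-2*x) + C2*exp(-2*x)*sin(x).
Apply the initial conditions: y(0) = -3/17 + C1 = -4 and y'(0) = -6/17 + C2 - 2*C1 = -4. Solving gives C1 = -65/17, C2 = -192/17.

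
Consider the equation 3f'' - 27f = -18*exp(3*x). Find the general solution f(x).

f = C1*exp(-3*x) + C2*exp(3*x) - x*exp(3*x)

Divide through by 3: f'' - 9f = -6*exp(3*x).
Characteristic equation r² - 9 = 0 factors as (r + 3)(r - 3) = 0, so r = -3, 3.
Hence f_h = C1*exp(-3*x) + C2*exp(3*x).
Since exp(3*x) solves the homogeneous equation (r = 3 is a root of multiplicity 1), multiply the trial by x. Try f_p = A*x*exp(3*x). Substituting into the equation and dividing by exp(3*x) gives A = -1, so f_p = -x*exp(3*x).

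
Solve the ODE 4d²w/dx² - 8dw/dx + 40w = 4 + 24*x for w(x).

Divide through by 4: w'' - 2w' + 10w = 1 + 6*x.
Characteristic equation r² - 2r + 10 = 0 has discriminant (-2)² - 4·(10) = -36 < 0, so r = 1 ± 3i.
Hence w_h = C1*cos(3*x)*exp(x) + C2*exp(x)*sin(3*x).
For the particular solution try w_p = A0 + A1*x. Substituting and matching coefficients of each power of x gives A0 = 11/50, A1 = 3/5, so w_p = 11/50 + 3*x/5.

w = 11/50 + 3*x/5 + C1*cos(3*x)*exp(x) + C2*exp(x)*sin(3*x)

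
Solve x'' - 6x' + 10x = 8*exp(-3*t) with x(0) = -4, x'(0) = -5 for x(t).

Characteristic equation r² - 6r + 10 = 0 has discriminant (-6)² - 4·(10) = -4 < 0, so r = 3 ± i.
Hence x_h = C1*cos(t)*exp(3*t) + C2*exp(3*t)*sin(t).
Try x_p = A*exp(-3*t). Substituting into the equation and dividing by exp(-3*t) gives A = 8/37, so x_p = 8*exp(-3*t)/37.
General solution: x = 8*exp(-3*t)/37 + C1*cos(t)*exp(3*t) + C2*exp(3*t)*sin(t).
Apply the initial conditions: x(0) = 8/37 + C1 = -4 and x'(0) = -24/37 + C2 + 3*C1 = -5. Solving gives C1 = -156/37, C2 = 307/37.

x = 8*exp(-3*t)/37 - 156*cos(t)*exp(3*t)/37 + 307*exp(3*t)*sin(t)/37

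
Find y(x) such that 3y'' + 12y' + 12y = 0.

y = C1*exp(-2*x) + C2*x*exp(-2*x)

Divide through by 3: y'' + 4y' + 4y = 0.
Characteristic equation r² + 4r + 4 = 0 has discriminant (4)² - 4·(4) = 0, so r = -2 is a repeated root.
Hence y_h = (C1 + C2*x)*exp(-2*x).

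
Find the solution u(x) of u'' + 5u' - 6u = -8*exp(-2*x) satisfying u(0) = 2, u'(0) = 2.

u = -2*exp(-6*x)/7 + 2*exp(-2*x)/3 + 34*exp(x)/21

Characteristic equation r² + 5r - 6 = 0 factors as (r + 6)(r - 1) = 0, so r = -6, 1.
Hence u_h = C1*exp(-6*x) + C2*exp(x).
Try u_p = A*exp(-2*x). Substituting into the equation and dividing by exp(-2*x) gives A = 2/3, so u_p = 2*exp(-2*x)/3.
General solution: u = 2*exp(-2*x)/3 + C1*exp(-6*x) + C2*exp(x).
Apply the initial conditions: u(0) = 2/3 + C1 + C2 = 2 and u'(0) = -4/3 + C2 - 6*C1 = 2. Solving gives C1 = -2/7, C2 = 34/21.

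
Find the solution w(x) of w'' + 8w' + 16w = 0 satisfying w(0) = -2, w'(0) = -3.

w = -2*exp(-4*x) - 11*x*exp(-4*x)

Characteristic equation r² + 8r + 16 = 0 has discriminant (8)² - 4·(16) = 0, so r = -4 is a repeated root.
Hence w_h = (C1 + C2*x)*exp(-4*x).
Apply the initial conditions: w(0) = C1 = -2 and w'(0) = C2 - 4*C1 = -3. Solving gives C1 = -2, C2 = -11.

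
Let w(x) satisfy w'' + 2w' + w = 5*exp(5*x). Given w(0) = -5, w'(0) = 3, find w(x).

w = -185*exp(-x)/36 + 5*exp(5*x)/36 - 17*x*exp(-x)/6

Characteristic equation r² + 2r + 1 = 0 has discriminant (2)² - 4·(1) = 0, so r = -1 is a repeated root.
Hence w_h = (C1 + C2*x)*exp(-x).
Try w_p = A*exp(5*x). Substituting into the equation and dividing by exp(5*x) gives A = 5/36, so w_p = 5*exp(5*x)/36.
General solution: w = 5*exp(5*x)/36 + C1*exp(-x) + C2*x*exp(-x).
Apply the initial conditions: w(0) = 5/36 + C1 = -5 and w'(0) = 25/36 + C2 - C1 = 3. Solving gives C1 = -185/36, C2 = -17/6.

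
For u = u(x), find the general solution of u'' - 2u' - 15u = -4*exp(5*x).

Characteristic equation r² - 2r - 15 = 0 factors as (r + 3)(r - 5) = 0, so r = -3, 5.
Hence u_h = C1*exp(-3*x) + C2*exp(5*x).
Since exp(5*x) solves the homogeneous equation (r = 5 is a root of multiplicity 1), multiply the trial by x. Try u_p = A*x*exp(5*x). Substituting into the equation and dividing by exp(5*x) gives A = -1/2, so u_p = -x*exp(5*x)/2.

u = C1*exp(-3*x) + C2*exp(5*x) - x*exp(5*x)/2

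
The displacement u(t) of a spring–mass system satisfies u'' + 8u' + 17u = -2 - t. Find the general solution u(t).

u = -26/289 - t/17 + C1*cos(t)*exp(-4*t) + C2*exp(-4*t)*sin(t)

Characteristic equation r² + 8r + 17 = 0 has discriminant (8)² - 4·(17) = -4 < 0, so r = -4 ± i.
Hence u_h = C1*cos(t)*exp(-4*t) + C2*exp(-4*t)*sin(t).
For the particular solution try u_p = A0 + A1*t. Substituting and matching coefficients of each power of t gives A0 = -26/289, A1 = -1/17, so u_p = -26/289 - t/17.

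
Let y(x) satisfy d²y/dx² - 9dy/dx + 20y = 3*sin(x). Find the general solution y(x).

y = 27*cos(x)/442 + 57*sin(x)/442 + C1*exp(5*x) + C2*exp(4*x)

Characteristic equation r² - 9r + 20 = 0 factors as (r - 5)(r - 4) = 0, so r = 5, 4.
Hence y_h = C1*exp(5*x) + C2*exp(4*x).
Try y_p = A*cos(x) + B*sin(x). Substituting and equating the coefficients of cos(x) and sin(x) gives A = 27/442, B = 57/442, so y_p = 27*cos(x)/442 + 57*sin(x)/442.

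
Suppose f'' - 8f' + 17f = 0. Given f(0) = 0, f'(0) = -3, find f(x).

f = -3*exp(4*x)*sin(x)

Characteristic equation r² - 8r + 17 = 0 has discriminant (-8)² - 4·(17) = -4 < 0, so r = 4 ± i.
Hence f_h = C1*cos(x)*exp(4*x) + C2*exp(4*x)*sin(x).
Apply the initial conditions: f(0) = C1 = 0 and f'(0) = C2 + 4*C1 = -3. Solving gives C1 = 0, C2 = -3.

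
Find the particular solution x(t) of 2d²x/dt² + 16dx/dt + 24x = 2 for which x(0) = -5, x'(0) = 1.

x = 1/12 - 59*exp(-2*t)/8 + 55*exp(-6*t)/24

Divide through by 2: x'' + 8x' + 12x = 1.
Characteristic equation r² + 8r + 12 = 0 factors as (r + 2)(r + 6) = 0, so r = -2, -6.
Hence x_h = C1*exp(-2*t) + C2*exp(-6*t).
For the particular solution try x_p = A0. Substituting and matching coefficients of each power of t gives A0 = 1/12, so x_p = 1/12.
General solution: x = 1/12 + C1*exp(-2*t) + C2*exp(-6*t).
Apply the initial conditions: x(0) = 1/12 + C1 + C2 = -5 and x'(0) = -6*C2 - 2*C1 = 1. Solving gives C1 = -59/8, C2 = 55/24.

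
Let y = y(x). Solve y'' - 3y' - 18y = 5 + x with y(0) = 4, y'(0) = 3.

Characteristic equation r² - 3r - 18 = 0 factors as (r + 3)(r - 6) = 0, so r = -3, 6.
Hence y_h = C1*exp(-3*x) + C2*exp(6*x).
For the particular solution try y_p = A0 + A1*x. Substituting and matching coefficients of each power of x gives A0 = -29/108, A1 = -1/18, so y_p = -29/108 - x/18.
General solution: y = -29/108 - x/18 + C1*exp(-3*x) + C2*exp(6*x).
Apply the initial conditions: y(0) = -29/108 + C1 + C2 = 4 and y'(0) = -1/18 - 3*C1 + 6*C2 = 3. Solving gives C1 = 203/81, C2 = 571/324.

y = -29/108 - x/18 + 203*exp(-3*x)/81 + 571*exp(6*x)/324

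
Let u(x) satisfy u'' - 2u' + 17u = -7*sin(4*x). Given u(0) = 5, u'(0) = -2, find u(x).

u = -56*cos(4*x)/65 - 7*sin(4*x)/65 - 483*exp(x)*sin(4*x)/260 + 381*cos(4*x)*exp(x)/65

Characteristic equation r² - 2r + 17 = 0 has discriminant (-2)² - 4·(17) = -64 < 0, so r = 1 ± 4i.
Hence u_h = C1*cos(4*x)*exp(x) + C2*exp(x)*sin(4*x).
Try u_p = A*cos(4*x) + B*sin(4*x). Substituting and equating the coefficients of cos(4x) and sin(4x) gives A = -56/65, B = -7/65, so u_p = -56*cos(4*x)/65 - 7*sin(4*x)/65.
General solution: u = -56*cos(4*x)/65 - 7*sin(4*x)/65 + C1*cos(4*x)*exp(x) + C2*exp(x)*sin(4*x).
Apply the initial conditions: u(0) = -56/65 + C1 = 5 and u'(0) = -28/65 + C1 + 4*C2 = -2. Solving gives C1 = 381/65, C2 = -483/260.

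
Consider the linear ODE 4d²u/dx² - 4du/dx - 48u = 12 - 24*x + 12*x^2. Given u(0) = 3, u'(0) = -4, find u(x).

Divide through by 4: u'' - u' - 12u = 3 - 6*x + 3*x^2.
Characteristic equation r² - r - 12 = 0 factors as (r - 4)(r + 3) = 0, so r = 4, -3.
Hence u_h = C1*exp(4*x) + C2*exp(-3*x).
For the particular solution try u_p = A0 + A1*x + A2*x^2. Substituting and matching coefficients of each power of x gives A0 = -97/288, A1 = 13/24, A2 = -1/4, so u_p = -97/288 - x^2/4 + 13*x/24.
General solution: u = -97/288 - x^2/4 + 13*x/24 + C1*exp(4*x) + C2*exp(-3*x).
Apply the initial conditions: u(0) = -97/288 + C1 + C2 = 3 and u'(0) = 13/24 - 3*C2 + 4*C1 = -4. Solving gives C1 = 25/32, C2 = 23/9.

u = -97/288 - x**2/4 + 13*x/24 + 23*exp(-3*x)/9 + 25*exp(4*x)/32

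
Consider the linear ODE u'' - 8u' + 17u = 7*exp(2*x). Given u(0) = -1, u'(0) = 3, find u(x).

Characteristic equation r² - 8r + 17 = 0 has discriminant (-8)² - 4·(17) = -4 < 0, so r = 4 ± i.
Hence u_h = C1*cos(x)*exp(4*x) + C2*exp(4*x)*sin(x).
Try u_p = A*exp(2*x). Substituting into the equation and dividing by exp(2*x) gives A = 7/5, so u_p = 7*exp(2*x)/5.
General solution: u = 7*exp(2*x)/5 + C1*cos(x)*exp(4*x) + C2*exp(4*x)*sin(x).
Apply the initial conditions: u(0) = 7/5 + C1 = -1 and u'(0) = 14/5 + C2 + 4*C1 = 3. Solving gives C1 = -12/5, C2 = 49/5.

u = 7*exp(2*x)/5 - 12*cos(x)*exp(4*x)/5 + 49*exp(4*x)*sin(x)/5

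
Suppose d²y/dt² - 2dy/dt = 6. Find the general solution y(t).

Characteristic equation r² - 2r = 0 factors as (r - 2)r = 0, so r = 2, 0.
Hence y_h = C1*exp(2*t) + C2.
Since 0 is a characteristic root (multiplicity 1), multiply the polynomial trial by t: try y_p = A0*t. Substituting and matching coefficients of each power of t gives A0 = -3, so y_p = -3*t.

y = C2 - 3*t + C1*exp(2*t)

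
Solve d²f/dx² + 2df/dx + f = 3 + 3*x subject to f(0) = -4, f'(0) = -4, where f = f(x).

Characteristic equation r² + 2r + 1 = 0 has discriminant (2)² - 4·(1) = 0, so r = -1 is a repeated root.
Hence f_h = (C1 + C2*x)*exp(-x).
For the particular solution try f_p = A0 + A1*x. Substituting and matching coefficients of each power of x gives A0 = -3, A1 = 3, so f_p = -3 + 3*x.
General solution: f = -3 + 3*x + C1*exp(-x) + C2*x*exp(-x).
Apply the initial conditions: f(0) = -3 + C1 = -4 and f'(0) = 3 + C2 - C1 = -4. Solving gives C1 = -1, C2 = -8.

f = -3 - exp(-x) + 3*x - 8*x*exp(-x)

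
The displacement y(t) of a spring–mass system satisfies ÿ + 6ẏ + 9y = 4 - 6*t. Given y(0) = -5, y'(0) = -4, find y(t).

Characteristic equation r² + 6r + 9 = 0 has discriminant (6)² - 4·(9) = 0, so r = -3 is a repeated root.
Hence y_h = (C1 + C2*t)*exp(-3*t).
For the particular solution try y_p = A0 + A1*t. Substituting and matching coefficients of each power of t gives A0 = 8/9, A1 = -2/3, so y_p = 8/9 - 2*t/3.
General solution: y = 8/9 - 2*t/3 + C1*exp(-3*t) + C2*t*exp(-3*t).
Apply the initial conditions: y(0) = 8/9 + C1 = -5 and y'(0) = -2/3 + C2 - 3*C1 = -4. Solving gives C1 = -53/9, C2 = -21.

y = 8/9 - 53*exp(-3*t)/9 - 2*t/3 - 21*t*exp(-3*t)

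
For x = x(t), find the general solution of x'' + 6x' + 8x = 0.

x = C1*exp(-2*t) + C2*exp(-4*t)

Characteristic equation r² + 6r + 8 = 0 factors as (r + 2)(r + 4) = 0, so r = -2, -4.
Hence x_h = C1*exp(-2*t) + C2*exp(-4*t).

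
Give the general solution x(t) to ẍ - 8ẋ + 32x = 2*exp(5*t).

Characteristic equation r² - 8r + 32 = 0 has discriminant (-8)² - 4·(32) = -64 < 0, so r = 4 ± 4i.
Hence x_h = C1*cos(4*t)*exp(4*t) + C2*exp(4*t)*sin(4*t).
Try x_p = A*exp(5*t). Substituting into the equation and dividing by exp(5*t) gives A = 2/17, so x_p = 2*exp(5*t)/17.

x = 2*exp(5*t)/17 + C1*cos(4*t)*exp(4*t) + C2*exp(4*t)*sin(4*t)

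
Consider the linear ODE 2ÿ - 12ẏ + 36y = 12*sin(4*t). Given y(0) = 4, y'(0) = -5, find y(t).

Divide through by 2: y'' - 6y' + 18y = 6*sin(4*t).
Characteristic equation r² - 6r + 18 = 0 has discriminant (-6)² - 4·(18) = -36 < 0, so r = 3 ± 3i.
Hence y_h = C1*cos(3*t)*exp(3*t) + C2*exp(3*t)*sin(3*t).
Try y_p = A*cos(4*t) + B*sin(4*t). Substituting and equating the coefficients of cos(4t) and sin(4t) gives A = 36/145, B = 3/145, so y_p = 3*sin(4*t)/145 + 36*cos(4*t)/145.
General solution: y = 3*sin(4*t)/145 + 36*cos(4*t)/145 + C1*cos(3*t)*exp(3*t) + C2*exp(3*t)*sin(3*t).
Apply the initial conditions: y(0) = 36/145 + C1 = 4 and y'(0) = 12/145 + 3*C1 + 3*C2 = -5. Solving gives C1 = 544/145, C2 = -2369/435.

y = 3*sin(4*t)/145 + 36*cos(4*t)/145 - 2369*exp(3*t)*sin(3*t)/435 + 544*cos(3*t)*exp(3*t)/145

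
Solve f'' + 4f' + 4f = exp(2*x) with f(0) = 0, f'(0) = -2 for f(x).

f = -exp(-2*x)/16 + exp(2*x)/16 - 9*x*exp(-2*x)/4

Characteristic equation r² + 4r + 4 = 0 has discriminant (4)² - 4·(4) = 0, so r = -2 is a repeated root.
Hence f_h = (C1 + C2*x)*exp(-2*x).
Try f_p = A*exp(2*x). Substituting into the equation and dividing by exp(2*x) gives A = 1/16, so f_p = exp(2*x)/16.
General solution: f = exp(2*x)/16 + C1*exp(-2*x) + C2*x*exp(-2*x).
Apply the initial conditions: f(0) = 1/16 + C1 = 0 and f'(0) = 1/8 + C2 - 2*C1 = -2. Solving gives C1 = -1/16, C2 = -9/4.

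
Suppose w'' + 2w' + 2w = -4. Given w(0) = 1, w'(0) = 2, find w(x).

Characteristic equation r² + 2r + 2 = 0 has discriminant (2)² - 4·(2) = -4 < 0, so r = -1 ± i.
Hence w_h = C1*cos(x)*exp(-x) + C2*exp(-x)*sin(x).
For the particular solution try w_p = A0. Substituting and matching coefficients of each power of x gives A0 = -2, so w_p = -2.
General solution: w = -2 + C1*cos(x)*exp(-x) + C2*exp(-x)*sin(x).
Apply the initial conditions: w(0) = -2 + C1 = 1 and w'(0) = C2 - C1 = 2. Solving gives C1 = 3, C2 = 5.

w = -2 + 3*cos(x)*exp(-x) + 5*exp(-x)*sin(x)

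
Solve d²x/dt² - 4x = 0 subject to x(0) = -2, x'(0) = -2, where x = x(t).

Characteristic equation r² - 4 = 0 factors as (r - 2)(r + 2) = 0, so r = 2, -2.
Hence x_h = C1*exp(2*t) + C2*exp(-2*t).
Apply the initial conditions: x(0) = C1 + C2 = -2 and x'(0) = -2*C2 + 2*C1 = -2. Solving gives C1 = -3/2, C2 = -1/2.

x = -3*exp(2*t)/2 - exp(-2*t)/2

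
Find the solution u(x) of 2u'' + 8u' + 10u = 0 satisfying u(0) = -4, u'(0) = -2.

u = -10*exp(-2*x)*sin(x) - 4*cos(x)*exp(-2*x)

Divide through by 2: u'' + 4u' + 5u = 0.
Characteristic equation r² + 4r + 5 = 0 has discriminant (4)² - 4·(5) = -4 < 0, so r = -2 ± i.
Hence u_h = C1*cos(x)*exp(-2*x) + C2*exp(-2*x)*sin(x).
Apply the initial conditions: u(0) = C1 = -4 and u'(0) = C2 - 2*C1 = -2. Solving gives C1 = -4, C2 = -10.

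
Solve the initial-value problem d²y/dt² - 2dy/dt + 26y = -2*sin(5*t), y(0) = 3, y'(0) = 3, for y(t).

y = -20*cos(5*t)/101 - 2*sin(5*t)/101 - 2*exp(t)*sin(5*t)/101 + 323*cos(5*t)*exp(t)/101

Characteristic equation r² - 2r + 26 = 0 has discriminant (-2)² - 4·(26) = -100 < 0, so r = 1 ± 5i.
Hence y_h = C1*cos(5*t)*exp(t) + C2*exp(t)*sin(5*t).
Try y_p = A*cos(5*t) + B*sin(5*t). Substituting and equating the coefficients of cos(5t) and sin(5t) gives A = -20/101, B = -2/101, so y_p = -20*cos(5*t)/101 - 2*sin(5*t)/101.
General solution: y = -20*cos(5*t)/101 - 2*sin(5*t)/101 + C1*cos(5*t)*exp(t) + C2*exp(t)*sin(5*t).
Apply the initial conditions: y(0) = -20/101 + C1 = 3 and y'(0) = -10/101 + C1 + 5*C2 = 3. Solving gives C1 = 323/101, C2 = -2/101.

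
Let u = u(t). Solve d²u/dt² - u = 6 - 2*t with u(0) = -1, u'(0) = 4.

Characteristic equation r² - 1 = 0 factors as (r - 1)(r + 1) = 0, so r = 1, -1.
Hence u_h = C1*exp(t) + C2*exp(-t).
For the particular solution try u_p = A0 + A1*t. Substituting and matching coefficients of each power of t gives A0 = -6, A1 = 2, so u_p = -6 + 2*t.
General solution: u = -6 + 2*t + C1*exp(t) + C2*exp(-t).
Apply the initial conditions: u(0) = -6 + C1 + C2 = -1 and u'(0) = 2 + C1 - C2 = 4. Solving gives C1 = 7/2, C2 = 3/2.

u = -6 + 2*t + 3*exp(-t)/2 + 7*exp(t)/2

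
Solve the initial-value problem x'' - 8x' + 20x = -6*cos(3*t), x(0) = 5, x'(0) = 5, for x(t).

Characteristic equation r² - 8r + 20 = 0 has discriminant (-8)² - 4·(20) = -16 < 0, so r = 4 ± 2i.
Hence x_h = C1*cos(2*t)*exp(4*t) + C2*exp(4*t)*sin(2*t).
Try x_p = A*cos(3*t) + B*sin(3*t). Substituting and equating the coefficients of cos(3t) and sin(3t) gives A = -66/697, B = 144/697, so x_p = -66*cos(3*t)/697 + 144*sin(3*t)/697.
General solution: x = -66*cos(3*t)/697 + 144*sin(3*t)/697 + C1*cos(2*t)*exp(4*t) + C2*exp(4*t)*sin(2*t).
Apply the initial conditions: x(0) = -66/697 + C1 = 5 and x'(0) = 432/697 + 2*C2 + 4*C1 = 5. Solving gives C1 = 3551/697, C2 = -11151/1394.

x = -66*cos(3*t)/697 + 144*sin(3*t)/697 - 11151*exp(4*t)*sin(2*t)/1394 + 3551*cos(2*t)*exp(4*t)/697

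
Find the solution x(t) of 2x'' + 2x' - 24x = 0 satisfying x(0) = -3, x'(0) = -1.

x = -13*exp(3*t)/7 - 8*exp(-4*t)/7

Divide through by 2: x'' + x' - 12x = 0.
Characteristic equation r² + r - 12 = 0 factors as (r - 3)(r + 4) = 0, so r = 3, -4.
Hence x_h = C1*exp(3*t) + C2*exp(-4*t).
Apply the initial conditions: x(0) = C1 + C2 = -3 and x'(0) = -4*C2 + 3*C1 = -1. Solving gives C1 = -13/7, C2 = -8/7.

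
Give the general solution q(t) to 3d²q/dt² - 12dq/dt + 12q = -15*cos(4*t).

Divide through by 3: q'' - 4q' + 4q = -5*cos(4*t).
Characteristic equation r² - 4r + 4 = 0 has discriminant (-4)² - 4·(4) = 0, so r = 2 is a repeated root.
Hence q_h = (C1 + C2*t)*exp(2*t).
Try q_p = A*cos(4*t) + B*sin(4*t). Substituting and equating the coefficients of cos(4t) and sin(4t) gives A = 3/20, B = 1/5, so q_p = sin(4*t)/5 + 3*cos(4*t)/20.

q = sin(4*t)/5 + 3*cos(4*t)/20 + C1*exp(2*t) + C2*t*exp(2*t)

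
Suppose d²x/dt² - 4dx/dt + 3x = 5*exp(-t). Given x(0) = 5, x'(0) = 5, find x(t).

Characteristic equation r² - 4r + 3 = 0 factors as (r - 1)(r - 3) = 0, so r = 1, 3.
Hence x_h = C1*exp(t) + C2*exp(3*t).
Try x_p = A*exp(-t). Substituting into the equation and dividing by exp(-t) gives A = 5/8, so x_p = 5*exp(-t)/8.
General solution: x = 5*exp(-t)/8 + C1*exp(t) + C2*exp(3*t).
Apply the initial conditions: x(0) = 5/8 + C1 + C2 = 5 and x'(0) = -5/8 + C1 + 3*C2 = 5. Solving gives C1 = 15/4, C2 = 5/8.

x = 5*exp(-t)/8 + 5*exp(3*t)/8 + 15*exp(t)/4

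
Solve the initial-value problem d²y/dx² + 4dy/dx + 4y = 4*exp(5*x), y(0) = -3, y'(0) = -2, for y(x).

y = -151*exp(-2*x)/49 + 4*exp(5*x)/49 - 60*x*exp(-2*x)/7

Characteristic equation r² + 4r + 4 = 0 has discriminant (4)² - 4·(4) = 0, so r = -2 is a repeated root.
Hence y_h = (C1 + C2*x)*exp(-2*x).
Try y_p = A*exp(5*x). Substituting into the equation and dividing by exp(5*x) gives A = 4/49, so y_p = 4*exp(5*x)/49.
General solution: y = 4*exp(5*x)/49 + C1*exp(-2*x) + C2*x*exp(-2*x).
Apply the initial conditions: y(0) = 4/49 + C1 = -3 and y'(0) = 20/49 + C2 - 2*C1 = -2. Solving gives C1 = -151/49, C2 = -60/7.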